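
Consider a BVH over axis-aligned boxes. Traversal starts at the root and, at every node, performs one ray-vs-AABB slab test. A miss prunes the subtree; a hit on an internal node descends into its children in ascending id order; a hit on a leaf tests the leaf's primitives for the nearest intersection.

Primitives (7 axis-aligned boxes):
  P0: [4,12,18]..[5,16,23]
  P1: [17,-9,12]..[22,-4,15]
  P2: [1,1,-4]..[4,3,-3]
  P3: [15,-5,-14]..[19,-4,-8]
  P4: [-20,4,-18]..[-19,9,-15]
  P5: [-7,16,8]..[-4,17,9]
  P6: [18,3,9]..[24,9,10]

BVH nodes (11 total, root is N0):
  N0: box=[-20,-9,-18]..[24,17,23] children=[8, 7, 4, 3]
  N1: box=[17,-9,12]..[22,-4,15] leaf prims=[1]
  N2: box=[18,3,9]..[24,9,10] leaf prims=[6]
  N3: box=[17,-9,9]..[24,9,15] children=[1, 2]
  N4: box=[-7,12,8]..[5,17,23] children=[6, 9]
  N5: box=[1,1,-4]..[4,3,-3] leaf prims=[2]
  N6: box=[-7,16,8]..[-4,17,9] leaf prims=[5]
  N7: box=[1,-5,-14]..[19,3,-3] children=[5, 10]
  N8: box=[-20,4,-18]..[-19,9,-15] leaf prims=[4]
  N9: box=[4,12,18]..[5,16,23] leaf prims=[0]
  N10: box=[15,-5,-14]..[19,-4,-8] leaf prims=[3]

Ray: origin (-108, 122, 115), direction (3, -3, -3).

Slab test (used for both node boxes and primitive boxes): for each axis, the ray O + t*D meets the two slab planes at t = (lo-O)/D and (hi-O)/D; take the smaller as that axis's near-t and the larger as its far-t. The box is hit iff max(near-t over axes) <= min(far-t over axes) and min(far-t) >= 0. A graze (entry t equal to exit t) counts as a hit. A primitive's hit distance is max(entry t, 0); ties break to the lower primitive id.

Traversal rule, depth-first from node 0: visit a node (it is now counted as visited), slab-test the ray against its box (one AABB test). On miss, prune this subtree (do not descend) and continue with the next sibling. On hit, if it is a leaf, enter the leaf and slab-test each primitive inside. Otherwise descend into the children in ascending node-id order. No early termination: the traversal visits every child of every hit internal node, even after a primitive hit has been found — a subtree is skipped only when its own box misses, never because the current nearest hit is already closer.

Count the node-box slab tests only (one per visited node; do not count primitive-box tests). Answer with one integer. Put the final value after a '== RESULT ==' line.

Trace the traversal:
N0 x:[88/3,44] y:[35,131/3] z:[92/3,133/3] -> hit [35,131/3], descend [3, 4, 7, 8]
  N3 x:[125/3,44] y:[113/3,131/3] z:[100/3,106/3] -> miss, prune
  N4 x:[101/3,113/3] y:[35,110/3] z:[92/3,107/3] -> hit [35,107/3], descend [6, 9]
    N6 x:[101/3,104/3] y:[35,106/3] z:[106/3,107/3] -> miss, prune
    N9 x:[112/3,113/3] y:[106/3,110/3] z:[92/3,97/3] -> miss, prune
  N7 x:[109/3,127/3] y:[119/3,127/3] z:[118/3,43] -> hit [119/3,127/3], descend [5, 10]
    N5 x:[109/3,112/3] y:[119/3,121/3] z:[118/3,119/3] -> miss, prune
    N10 x:[41,127/3] y:[42,127/3] z:[41,43] -> hit [42,127/3] leaf, test {P3@t=42}
  N8 x:[88/3,89/3] y:[113/3,118/3] z:[130/3,133/3] -> miss, prune

Summary -> nodes [0, 3, 4, 6, 9, 7, 5, 10, 8]; box-tests=9; leaf-entries=1; first=P3

== RESULT ==
9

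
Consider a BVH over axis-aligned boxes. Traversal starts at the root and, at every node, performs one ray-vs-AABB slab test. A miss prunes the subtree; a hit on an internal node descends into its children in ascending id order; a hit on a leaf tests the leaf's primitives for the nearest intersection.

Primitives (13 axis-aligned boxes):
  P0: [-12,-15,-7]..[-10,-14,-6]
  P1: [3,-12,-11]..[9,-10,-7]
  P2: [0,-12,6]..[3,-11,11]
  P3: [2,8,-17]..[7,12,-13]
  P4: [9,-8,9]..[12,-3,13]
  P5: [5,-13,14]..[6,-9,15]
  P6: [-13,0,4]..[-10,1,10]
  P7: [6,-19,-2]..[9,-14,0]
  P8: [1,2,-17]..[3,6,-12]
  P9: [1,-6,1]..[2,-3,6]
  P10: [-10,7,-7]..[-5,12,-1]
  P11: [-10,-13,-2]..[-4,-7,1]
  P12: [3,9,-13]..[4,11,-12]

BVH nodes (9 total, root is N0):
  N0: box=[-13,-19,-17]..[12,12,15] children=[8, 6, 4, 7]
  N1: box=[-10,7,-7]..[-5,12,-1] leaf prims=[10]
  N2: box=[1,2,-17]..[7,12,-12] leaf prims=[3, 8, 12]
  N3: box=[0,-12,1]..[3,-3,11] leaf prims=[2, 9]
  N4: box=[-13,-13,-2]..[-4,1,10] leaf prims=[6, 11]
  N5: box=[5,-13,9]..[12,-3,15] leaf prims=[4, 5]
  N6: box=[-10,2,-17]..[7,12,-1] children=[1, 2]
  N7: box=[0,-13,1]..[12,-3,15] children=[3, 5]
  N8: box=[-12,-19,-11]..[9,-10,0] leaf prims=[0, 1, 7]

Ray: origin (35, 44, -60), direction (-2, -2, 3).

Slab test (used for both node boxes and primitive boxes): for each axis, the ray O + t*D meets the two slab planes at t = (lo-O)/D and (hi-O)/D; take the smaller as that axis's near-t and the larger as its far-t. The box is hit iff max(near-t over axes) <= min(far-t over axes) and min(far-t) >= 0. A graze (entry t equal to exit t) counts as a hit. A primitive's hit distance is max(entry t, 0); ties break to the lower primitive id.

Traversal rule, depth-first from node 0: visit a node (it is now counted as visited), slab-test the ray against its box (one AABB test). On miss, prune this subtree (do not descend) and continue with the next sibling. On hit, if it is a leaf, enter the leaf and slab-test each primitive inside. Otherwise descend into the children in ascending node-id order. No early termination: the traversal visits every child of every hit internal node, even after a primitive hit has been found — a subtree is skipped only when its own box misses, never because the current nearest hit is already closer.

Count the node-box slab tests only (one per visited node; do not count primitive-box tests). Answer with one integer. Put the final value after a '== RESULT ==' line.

Traverse from the root:
N0 x:[23/2,24] y:[16,63/2] z:[43/3,25] -> hit [16,24], descend [4, 6, 7, 8]
  N4 x:[39/2,24] y:[43/2,57/2] z:[58/3,70/3] -> hit [43/2,70/3] leaf, test {P6(miss), P11(miss)}
  N6 x:[14,45/2] y:[16,21] z:[43/3,59/3] -> hit [16,59/3], descend [1, 2]
    N1 x:[20,45/2] y:[16,37/2] z:[53/3,59/3] -> miss, prune
    N2 x:[14,17] y:[16,21] z:[43/3,16] -> hit [16,16] leaf, test {P3(miss), P8(miss), P12(miss)}
  N7 x:[23/2,35/2] y:[47/2,57/2] z:[61/3,25] -> miss, prune
  N8 x:[13,47/2] y:[27,63/2] z:[49/3,20] -> miss, prune

Summary -> nodes [0, 4, 6, 1, 2, 7, 8]; box-tests=7; leaf-entries=2; first=miss

== RESULT ==
7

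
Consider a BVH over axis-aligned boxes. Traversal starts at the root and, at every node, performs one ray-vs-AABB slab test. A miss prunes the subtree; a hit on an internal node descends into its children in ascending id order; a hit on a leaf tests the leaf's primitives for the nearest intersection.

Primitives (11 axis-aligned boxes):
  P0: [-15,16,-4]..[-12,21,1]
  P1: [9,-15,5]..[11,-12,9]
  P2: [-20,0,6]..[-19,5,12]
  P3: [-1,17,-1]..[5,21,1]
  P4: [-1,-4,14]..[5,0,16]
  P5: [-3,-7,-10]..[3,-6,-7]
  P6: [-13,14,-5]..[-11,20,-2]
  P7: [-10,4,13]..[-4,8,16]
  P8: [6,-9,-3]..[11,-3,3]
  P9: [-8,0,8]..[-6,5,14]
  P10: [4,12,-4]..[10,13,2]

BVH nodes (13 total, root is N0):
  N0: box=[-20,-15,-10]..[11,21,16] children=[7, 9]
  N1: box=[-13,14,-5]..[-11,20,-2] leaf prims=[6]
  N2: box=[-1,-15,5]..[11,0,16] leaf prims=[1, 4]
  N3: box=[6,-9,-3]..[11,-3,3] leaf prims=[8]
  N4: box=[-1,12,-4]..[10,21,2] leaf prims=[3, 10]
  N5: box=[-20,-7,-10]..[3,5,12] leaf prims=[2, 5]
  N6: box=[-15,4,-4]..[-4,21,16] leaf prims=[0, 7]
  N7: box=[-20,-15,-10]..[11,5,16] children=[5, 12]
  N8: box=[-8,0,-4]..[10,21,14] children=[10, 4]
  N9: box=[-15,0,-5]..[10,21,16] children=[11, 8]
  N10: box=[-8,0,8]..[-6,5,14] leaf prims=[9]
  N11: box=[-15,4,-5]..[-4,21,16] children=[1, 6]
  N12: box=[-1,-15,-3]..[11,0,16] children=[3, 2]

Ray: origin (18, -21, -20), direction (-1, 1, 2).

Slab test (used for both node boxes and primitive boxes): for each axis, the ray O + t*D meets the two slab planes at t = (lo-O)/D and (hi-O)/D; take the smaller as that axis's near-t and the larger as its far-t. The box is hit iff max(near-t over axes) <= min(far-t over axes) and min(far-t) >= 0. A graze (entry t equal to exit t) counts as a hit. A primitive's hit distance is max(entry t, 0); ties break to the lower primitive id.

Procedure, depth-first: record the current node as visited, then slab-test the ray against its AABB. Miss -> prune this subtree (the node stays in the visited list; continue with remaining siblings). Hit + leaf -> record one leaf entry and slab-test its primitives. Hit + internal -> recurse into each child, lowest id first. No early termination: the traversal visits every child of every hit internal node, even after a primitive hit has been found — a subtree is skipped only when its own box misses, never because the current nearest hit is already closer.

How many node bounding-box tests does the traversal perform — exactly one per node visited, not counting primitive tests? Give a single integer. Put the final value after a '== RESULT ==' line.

Walk:
N0 x:[7,38] y:[6,42] z:[5,18] -> hit [7,18], descend [7, 9]
  N7 x:[7,38] y:[6,26] z:[5,18] -> hit [7,18], descend [5, 12]
    N5 x:[15,38] y:[14,26] z:[5,16] -> hit [15,16] leaf, test {P2(miss), P5(miss)}
    N12 x:[7,19] y:[6,21] z:[17/2,18] -> hit [17/2,18], descend [2, 3]
      N2 x:[7,19] y:[6,21] z:[25/2,18] -> hit [25/2,18] leaf, test {P1(miss), P4@t=17}
      N3 x:[7,12] y:[12,18] z:[17/2,23/2] -> miss, prune
  N9 x:[8,33] y:[21,42] z:[15/2,18] -> miss, prune

7 AABB tests over nodes [0, 7, 5, 12, 2, 3, 9]; 2 leaves entered; closest P4.

== RESULT ==
7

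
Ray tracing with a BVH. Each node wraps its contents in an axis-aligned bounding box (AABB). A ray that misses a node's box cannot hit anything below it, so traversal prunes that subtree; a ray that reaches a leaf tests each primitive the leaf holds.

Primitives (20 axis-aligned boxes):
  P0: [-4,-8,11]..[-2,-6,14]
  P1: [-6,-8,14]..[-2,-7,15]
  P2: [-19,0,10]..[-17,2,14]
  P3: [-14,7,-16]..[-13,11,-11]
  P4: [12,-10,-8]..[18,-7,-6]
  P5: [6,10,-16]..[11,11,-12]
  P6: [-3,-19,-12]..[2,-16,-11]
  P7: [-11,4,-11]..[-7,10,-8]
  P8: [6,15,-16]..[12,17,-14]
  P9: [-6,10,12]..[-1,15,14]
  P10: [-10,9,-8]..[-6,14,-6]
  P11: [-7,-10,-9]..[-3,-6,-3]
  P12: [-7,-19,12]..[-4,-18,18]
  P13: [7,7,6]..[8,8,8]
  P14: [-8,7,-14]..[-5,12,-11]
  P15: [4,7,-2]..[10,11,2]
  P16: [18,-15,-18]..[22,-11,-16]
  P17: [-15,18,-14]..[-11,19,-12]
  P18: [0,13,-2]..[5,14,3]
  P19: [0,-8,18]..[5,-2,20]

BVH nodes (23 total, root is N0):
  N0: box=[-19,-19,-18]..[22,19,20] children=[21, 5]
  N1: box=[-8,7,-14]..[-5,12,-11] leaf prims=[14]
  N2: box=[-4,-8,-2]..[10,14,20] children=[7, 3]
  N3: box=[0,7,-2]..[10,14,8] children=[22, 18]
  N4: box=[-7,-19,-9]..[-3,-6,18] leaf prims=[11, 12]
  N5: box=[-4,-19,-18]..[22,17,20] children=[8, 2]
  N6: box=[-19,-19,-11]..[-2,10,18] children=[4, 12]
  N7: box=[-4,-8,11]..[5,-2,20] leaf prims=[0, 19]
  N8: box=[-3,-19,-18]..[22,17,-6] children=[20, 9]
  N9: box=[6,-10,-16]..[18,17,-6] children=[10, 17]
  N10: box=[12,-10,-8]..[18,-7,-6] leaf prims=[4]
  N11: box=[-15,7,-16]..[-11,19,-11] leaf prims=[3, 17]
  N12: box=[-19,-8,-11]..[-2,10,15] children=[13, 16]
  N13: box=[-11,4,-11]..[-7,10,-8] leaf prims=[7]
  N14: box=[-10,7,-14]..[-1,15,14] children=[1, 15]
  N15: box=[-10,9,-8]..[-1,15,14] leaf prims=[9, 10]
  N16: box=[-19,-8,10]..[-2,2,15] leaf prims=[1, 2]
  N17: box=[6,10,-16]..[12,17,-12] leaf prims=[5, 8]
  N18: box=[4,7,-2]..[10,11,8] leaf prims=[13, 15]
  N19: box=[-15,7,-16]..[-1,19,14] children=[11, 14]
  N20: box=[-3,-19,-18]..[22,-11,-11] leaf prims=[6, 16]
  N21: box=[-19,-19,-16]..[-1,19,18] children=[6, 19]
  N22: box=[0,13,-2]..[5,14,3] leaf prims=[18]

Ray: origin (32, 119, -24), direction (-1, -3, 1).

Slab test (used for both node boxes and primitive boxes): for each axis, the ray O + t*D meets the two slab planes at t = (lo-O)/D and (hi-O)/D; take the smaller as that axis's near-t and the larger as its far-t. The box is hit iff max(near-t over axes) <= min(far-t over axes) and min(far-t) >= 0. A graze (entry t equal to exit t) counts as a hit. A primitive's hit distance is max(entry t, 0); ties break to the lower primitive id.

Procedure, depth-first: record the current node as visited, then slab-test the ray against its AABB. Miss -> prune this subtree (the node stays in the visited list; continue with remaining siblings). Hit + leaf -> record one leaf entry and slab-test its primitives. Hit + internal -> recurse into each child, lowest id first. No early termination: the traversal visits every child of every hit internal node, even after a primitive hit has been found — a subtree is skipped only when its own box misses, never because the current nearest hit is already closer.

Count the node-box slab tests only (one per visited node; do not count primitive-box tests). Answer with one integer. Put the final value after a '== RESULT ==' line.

Traverse from the root:
N0 x:[10,51] y:[100/3,46] z:[6,44] -> hit [100/3,44], descend [5, 21]
  N5 x:[10,36] y:[34,46] z:[6,44] -> hit [34,36], descend [2, 8]
    N2 x:[22,36] y:[35,127/3] z:[22,44] -> hit [35,36], descend [3, 7]
      N3 x:[22,32] y:[35,112/3] z:[22,32] -> miss, prune
      N7 x:[27,36] y:[121/3,127/3] z:[35,44] -> miss, prune
    N8 x:[10,35] y:[34,46] z:[6,18] -> miss, prune
  N21 x:[33,51] y:[100/3,46] z:[8,42] -> hit [100/3,42], descend [6, 19]
    N6 x:[34,51] y:[109/3,46] z:[13,42] -> hit [109/3,42], descend [4, 12]
      N4 x:[35,39] y:[125/3,46] z:[15,42] -> miss, prune
      N12 x:[34,51] y:[109/3,127/3] z:[13,39] -> hit [109/3,39], descend [13, 16]
        N13 x:[39,43] y:[109/3,115/3] z:[13,16] -> miss, prune
        N16 x:[34,51] y:[39,127/3] z:[34,39] -> hit [39,39] leaf, test {P1(miss), P2(miss)}
    N19 x:[33,47] y:[100/3,112/3] z:[8,38] -> hit [100/3,112/3], descend [11, 14]
      N11 x:[43,47] y:[100/3,112/3] z:[8,13] -> miss, prune
      N14 x:[33,42] y:[104/3,112/3] z:[10,38] -> hit [104/3,112/3], descend [1, 15]
        N1 x:[37,40] y:[107/3,112/3] z:[10,13] -> miss, prune
        N15 x:[33,42] y:[104/3,110/3] z:[16,38] -> hit [104/3,110/3] leaf, test {P9@t=36, P10(miss)}

17 AABB tests over nodes [0, 5, 2, 3, 7, 8, 21, 6, 4, 12, 13, 16, 19, 11, 14, 1, 15]; 2 leaves entered; closest P9.

== RESULT ==
17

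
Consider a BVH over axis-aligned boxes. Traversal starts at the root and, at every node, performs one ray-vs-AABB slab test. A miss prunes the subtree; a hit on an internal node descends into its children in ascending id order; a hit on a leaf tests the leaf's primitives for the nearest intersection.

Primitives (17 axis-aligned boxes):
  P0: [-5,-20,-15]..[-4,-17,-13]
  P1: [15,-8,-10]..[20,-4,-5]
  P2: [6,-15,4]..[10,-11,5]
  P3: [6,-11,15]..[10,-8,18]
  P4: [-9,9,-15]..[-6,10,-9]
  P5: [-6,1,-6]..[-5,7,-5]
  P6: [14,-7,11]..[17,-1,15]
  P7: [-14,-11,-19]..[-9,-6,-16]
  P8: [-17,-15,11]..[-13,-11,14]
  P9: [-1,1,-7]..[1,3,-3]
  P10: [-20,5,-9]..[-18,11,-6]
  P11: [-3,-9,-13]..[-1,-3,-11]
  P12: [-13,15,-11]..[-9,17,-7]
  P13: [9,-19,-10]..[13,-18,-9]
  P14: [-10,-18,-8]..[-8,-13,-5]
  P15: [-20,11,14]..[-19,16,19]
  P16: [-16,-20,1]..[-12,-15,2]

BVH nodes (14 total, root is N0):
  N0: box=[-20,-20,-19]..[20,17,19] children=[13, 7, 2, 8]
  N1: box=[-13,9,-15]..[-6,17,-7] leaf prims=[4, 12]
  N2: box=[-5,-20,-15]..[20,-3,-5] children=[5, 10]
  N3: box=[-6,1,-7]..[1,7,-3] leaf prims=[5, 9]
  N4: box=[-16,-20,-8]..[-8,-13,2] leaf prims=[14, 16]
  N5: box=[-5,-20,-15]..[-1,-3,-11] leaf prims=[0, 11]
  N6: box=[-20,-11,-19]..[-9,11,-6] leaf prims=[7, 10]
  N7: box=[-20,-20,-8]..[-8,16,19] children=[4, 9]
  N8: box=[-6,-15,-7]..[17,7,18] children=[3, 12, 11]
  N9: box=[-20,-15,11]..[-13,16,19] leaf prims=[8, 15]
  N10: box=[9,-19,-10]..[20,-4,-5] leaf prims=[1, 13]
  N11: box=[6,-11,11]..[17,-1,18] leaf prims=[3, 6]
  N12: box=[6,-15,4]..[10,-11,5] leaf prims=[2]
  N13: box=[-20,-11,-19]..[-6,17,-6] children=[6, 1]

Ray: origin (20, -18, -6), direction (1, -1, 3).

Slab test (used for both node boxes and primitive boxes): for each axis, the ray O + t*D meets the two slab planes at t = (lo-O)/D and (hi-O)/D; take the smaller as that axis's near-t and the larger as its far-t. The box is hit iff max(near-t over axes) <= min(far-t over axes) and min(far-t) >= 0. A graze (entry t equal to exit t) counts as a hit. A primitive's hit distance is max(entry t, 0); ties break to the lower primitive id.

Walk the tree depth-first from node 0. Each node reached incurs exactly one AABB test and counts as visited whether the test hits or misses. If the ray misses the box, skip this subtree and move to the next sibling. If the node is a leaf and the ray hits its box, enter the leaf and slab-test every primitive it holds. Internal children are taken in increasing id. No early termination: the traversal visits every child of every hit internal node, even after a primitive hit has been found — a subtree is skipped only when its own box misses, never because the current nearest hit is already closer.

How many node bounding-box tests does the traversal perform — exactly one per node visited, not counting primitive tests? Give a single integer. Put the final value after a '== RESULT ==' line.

Trace the traversal:
N0 x:[-40,0] y:[-35,2] z:[-13/3,25/3] -> hit [-13/3,0], descend [2, 7, 8, 13]
  N2 x:[-25,0] y:[-15,2] z:[-3,1/3] -> hit [-3,0], descend [5, 10]
    N5 x:[-25,-21] y:[-15,2] z:[-3,-5/3] -> miss, prune
    N10 x:[-11,0] y:[-14,1] z:[-4/3,1/3] -> hit [-4/3,0] leaf, test {P1(miss), P13(miss)}
  N7 x:[-40,-28] y:[-34,2] z:[-2/3,25/3] -> miss, prune
  N8 x:[-26,-3] y:[-25,-3] z:[-1/3,8] -> miss, prune
  N13 x:[-40,-26] y:[-35,-7] z:[-13/3,0] -> miss, prune

order=[0, 2, 5, 10, 7, 8, 13]  |boxes|=7  |leaves|=1  hit=miss

== RESULT ==
7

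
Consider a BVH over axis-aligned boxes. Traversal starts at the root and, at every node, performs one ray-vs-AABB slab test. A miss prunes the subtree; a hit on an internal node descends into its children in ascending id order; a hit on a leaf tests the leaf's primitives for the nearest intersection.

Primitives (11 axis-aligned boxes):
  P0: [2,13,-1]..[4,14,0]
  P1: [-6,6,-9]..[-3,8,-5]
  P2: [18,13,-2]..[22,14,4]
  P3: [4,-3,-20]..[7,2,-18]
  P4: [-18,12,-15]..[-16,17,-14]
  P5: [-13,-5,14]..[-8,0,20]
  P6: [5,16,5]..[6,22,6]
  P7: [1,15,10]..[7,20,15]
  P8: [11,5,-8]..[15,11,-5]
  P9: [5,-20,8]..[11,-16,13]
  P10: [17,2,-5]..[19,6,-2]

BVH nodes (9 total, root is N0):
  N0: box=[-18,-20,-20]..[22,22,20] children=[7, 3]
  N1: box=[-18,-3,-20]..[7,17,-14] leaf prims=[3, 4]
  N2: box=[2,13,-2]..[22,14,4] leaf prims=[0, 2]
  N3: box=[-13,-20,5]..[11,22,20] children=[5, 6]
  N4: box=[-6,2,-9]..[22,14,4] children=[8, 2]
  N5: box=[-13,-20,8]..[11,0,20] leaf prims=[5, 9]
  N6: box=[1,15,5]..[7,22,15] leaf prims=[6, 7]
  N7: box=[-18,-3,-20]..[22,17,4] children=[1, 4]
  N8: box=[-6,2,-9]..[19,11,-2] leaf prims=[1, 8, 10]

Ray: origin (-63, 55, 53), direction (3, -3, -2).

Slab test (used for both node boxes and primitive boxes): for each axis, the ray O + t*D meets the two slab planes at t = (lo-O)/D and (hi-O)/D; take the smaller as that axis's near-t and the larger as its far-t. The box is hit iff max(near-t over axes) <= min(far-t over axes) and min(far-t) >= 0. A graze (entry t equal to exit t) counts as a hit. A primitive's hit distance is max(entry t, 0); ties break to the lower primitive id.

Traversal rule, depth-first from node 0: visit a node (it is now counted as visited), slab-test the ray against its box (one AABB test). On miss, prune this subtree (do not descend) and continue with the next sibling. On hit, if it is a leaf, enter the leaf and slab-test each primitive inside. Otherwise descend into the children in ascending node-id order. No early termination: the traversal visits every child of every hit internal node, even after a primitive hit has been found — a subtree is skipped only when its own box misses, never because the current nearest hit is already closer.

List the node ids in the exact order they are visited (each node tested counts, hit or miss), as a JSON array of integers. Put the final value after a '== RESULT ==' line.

Trace the traversal:
N0 x:[15,85/3] y:[11,25] z:[33/2,73/2] -> hit [33/2,25], descend [3, 7]
  N3 x:[50/3,74/3] y:[11,25] z:[33/2,24] -> hit [50/3,24], descend [5, 6]
    N5 x:[50/3,74/3] y:[55/3,25] z:[33/2,45/2] -> hit [55/3,45/2] leaf, test {P5@t=55/3, P9(miss)}
    N6 x:[64/3,70/3] y:[11,40/3] z:[19,24] -> miss, prune
  N7 x:[15,85/3] y:[38/3,58/3] z:[49/2,73/2] -> miss, prune

order=[0, 3, 5, 6, 7]  |boxes|=5  |leaves|=1  hit=P5

== RESULT ==
[0, 3, 5, 6, 7]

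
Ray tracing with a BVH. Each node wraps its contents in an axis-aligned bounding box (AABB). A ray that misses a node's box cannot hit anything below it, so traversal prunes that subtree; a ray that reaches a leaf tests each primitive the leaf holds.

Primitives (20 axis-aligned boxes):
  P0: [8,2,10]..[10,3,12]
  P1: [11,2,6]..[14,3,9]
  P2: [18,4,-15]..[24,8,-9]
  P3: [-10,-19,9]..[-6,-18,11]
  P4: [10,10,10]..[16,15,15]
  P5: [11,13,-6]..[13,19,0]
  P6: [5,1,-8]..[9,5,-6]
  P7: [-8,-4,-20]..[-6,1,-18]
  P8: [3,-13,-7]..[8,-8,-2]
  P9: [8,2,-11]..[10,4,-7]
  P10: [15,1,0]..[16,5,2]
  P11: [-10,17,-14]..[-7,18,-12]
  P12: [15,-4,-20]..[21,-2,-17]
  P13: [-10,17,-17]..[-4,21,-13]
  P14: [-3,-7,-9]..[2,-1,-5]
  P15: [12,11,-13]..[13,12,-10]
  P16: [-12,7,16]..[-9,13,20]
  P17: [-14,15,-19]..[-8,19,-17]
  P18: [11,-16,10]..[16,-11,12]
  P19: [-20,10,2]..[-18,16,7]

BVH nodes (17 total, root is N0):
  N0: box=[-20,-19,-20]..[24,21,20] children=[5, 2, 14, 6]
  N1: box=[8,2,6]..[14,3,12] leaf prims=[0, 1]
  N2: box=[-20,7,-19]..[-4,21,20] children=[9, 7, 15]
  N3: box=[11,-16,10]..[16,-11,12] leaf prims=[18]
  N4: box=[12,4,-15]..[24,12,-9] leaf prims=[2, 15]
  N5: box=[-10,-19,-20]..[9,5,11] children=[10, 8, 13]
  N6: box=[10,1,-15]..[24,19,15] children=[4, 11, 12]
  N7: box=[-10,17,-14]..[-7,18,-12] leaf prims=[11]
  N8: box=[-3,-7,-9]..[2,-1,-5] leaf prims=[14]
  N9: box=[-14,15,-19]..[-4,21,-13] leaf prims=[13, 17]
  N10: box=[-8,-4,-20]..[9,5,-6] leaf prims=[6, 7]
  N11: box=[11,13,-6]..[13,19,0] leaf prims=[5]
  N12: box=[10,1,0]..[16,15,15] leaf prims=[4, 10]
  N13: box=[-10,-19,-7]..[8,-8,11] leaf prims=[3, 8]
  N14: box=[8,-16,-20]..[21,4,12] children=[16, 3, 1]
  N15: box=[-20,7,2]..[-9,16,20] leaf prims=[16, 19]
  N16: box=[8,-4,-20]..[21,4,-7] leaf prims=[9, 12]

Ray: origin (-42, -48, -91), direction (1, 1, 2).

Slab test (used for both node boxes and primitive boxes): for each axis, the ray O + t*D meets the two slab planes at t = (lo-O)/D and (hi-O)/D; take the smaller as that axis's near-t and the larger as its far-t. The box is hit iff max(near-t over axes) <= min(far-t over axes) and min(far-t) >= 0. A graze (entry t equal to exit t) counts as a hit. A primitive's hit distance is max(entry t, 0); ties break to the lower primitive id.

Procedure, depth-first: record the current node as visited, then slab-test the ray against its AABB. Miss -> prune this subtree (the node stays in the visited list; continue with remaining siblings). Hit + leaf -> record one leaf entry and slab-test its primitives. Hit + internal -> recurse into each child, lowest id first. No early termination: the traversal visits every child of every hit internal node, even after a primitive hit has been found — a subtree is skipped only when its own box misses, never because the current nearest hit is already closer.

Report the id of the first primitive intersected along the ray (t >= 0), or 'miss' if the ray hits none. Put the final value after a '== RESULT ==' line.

Traverse from the root:
N0 x:[22,66] y:[29,69] z:[71/2,111/2] -> hit [71/2,111/2], descend [2, 5, 6, 14]
  N2 x:[22,38] y:[55,69] z:[36,111/2] -> miss, prune
  N5 x:[32,51] y:[29,53] z:[71/2,51] -> hit [71/2,51], descend [8, 10, 13]
    N8 x:[39,44] y:[41,47] z:[41,43] -> hit [41,43] leaf, test {P14@t=41}
    N10 x:[34,51] y:[44,53] z:[71/2,85/2] -> miss, prune
    N13 x:[32,50] y:[29,40] z:[42,51] -> miss, prune
  N6 x:[52,66] y:[49,67] z:[38,53] -> hit [52,53], descend [4, 11, 12]
    N4 x:[54,66] y:[52,60] z:[38,41] -> miss, prune
    N11 x:[53,55] y:[61,67] z:[85/2,91/2] -> miss, prune
    N12 x:[52,58] y:[49,63] z:[91/2,53] -> hit [52,53] leaf, test {P4(miss), P10(miss)}
  N14 x:[50,63] y:[32,52] z:[71/2,103/2] -> hit [50,103/2], descend [1, 3, 16]
    N1 x:[50,56] y:[50,51] z:[97/2,103/2] -> hit [50,51] leaf, test {P0@t=101/2, P1(miss)}
    N3 x:[53,58] y:[32,37] z:[101/2,103/2] -> miss, prune
    N16 x:[50,63] y:[44,52] z:[71/2,42] -> miss, prune

Summary -> nodes [0, 2, 5, 8, 10, 13, 6, 4, 11, 12, 14, 1, 3, 16]; box-tests=14; leaf-entries=3; first=P14

== RESULT ==
14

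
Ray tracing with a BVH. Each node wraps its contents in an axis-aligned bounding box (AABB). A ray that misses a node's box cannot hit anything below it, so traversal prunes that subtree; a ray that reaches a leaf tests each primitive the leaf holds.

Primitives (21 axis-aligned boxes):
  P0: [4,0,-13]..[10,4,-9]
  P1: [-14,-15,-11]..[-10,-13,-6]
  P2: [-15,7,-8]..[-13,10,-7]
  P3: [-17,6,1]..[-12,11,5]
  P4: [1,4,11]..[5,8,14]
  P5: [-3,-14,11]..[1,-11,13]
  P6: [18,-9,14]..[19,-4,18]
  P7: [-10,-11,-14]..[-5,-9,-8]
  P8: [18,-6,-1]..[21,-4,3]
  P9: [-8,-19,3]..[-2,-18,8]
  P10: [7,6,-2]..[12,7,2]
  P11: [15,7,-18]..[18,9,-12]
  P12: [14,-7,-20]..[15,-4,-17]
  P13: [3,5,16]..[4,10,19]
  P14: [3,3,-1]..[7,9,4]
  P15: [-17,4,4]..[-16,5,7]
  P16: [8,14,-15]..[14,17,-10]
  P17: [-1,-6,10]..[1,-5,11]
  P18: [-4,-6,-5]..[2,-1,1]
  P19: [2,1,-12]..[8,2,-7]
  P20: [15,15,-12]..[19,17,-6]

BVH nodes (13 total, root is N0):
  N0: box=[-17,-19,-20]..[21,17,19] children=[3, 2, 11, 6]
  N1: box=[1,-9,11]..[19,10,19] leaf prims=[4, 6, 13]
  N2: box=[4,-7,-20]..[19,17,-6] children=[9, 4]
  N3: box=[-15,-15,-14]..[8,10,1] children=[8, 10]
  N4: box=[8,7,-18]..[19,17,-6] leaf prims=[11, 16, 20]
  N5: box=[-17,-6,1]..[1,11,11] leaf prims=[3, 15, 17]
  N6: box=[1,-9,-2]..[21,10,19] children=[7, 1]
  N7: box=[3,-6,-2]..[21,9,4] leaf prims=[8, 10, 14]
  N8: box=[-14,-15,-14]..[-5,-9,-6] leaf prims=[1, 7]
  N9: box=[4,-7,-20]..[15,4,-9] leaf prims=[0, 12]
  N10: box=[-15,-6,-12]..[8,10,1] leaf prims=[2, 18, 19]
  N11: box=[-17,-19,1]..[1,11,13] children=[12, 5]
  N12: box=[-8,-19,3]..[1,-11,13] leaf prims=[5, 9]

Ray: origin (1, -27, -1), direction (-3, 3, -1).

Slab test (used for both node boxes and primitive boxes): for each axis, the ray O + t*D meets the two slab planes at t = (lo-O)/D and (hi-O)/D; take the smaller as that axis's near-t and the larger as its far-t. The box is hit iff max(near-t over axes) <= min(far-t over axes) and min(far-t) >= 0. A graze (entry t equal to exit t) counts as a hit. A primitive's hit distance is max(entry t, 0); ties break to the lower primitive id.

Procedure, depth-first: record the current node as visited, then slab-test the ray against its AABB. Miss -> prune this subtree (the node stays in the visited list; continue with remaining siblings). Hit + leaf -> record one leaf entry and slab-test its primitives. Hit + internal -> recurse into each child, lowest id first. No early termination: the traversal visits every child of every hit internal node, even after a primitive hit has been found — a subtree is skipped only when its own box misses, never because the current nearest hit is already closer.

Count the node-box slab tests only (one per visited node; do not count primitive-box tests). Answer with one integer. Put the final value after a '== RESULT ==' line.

Trace the traversal:
N0 x:[-20/3,6] y:[8/3,44/3] z:[-20,19] -> hit [8/3,6], descend [2, 3, 6, 11]
  N2 x:[-6,-1] y:[20/3,44/3] z:[5,19] -> miss, prune
  N3 x:[-7/3,16/3] y:[4,37/3] z:[-2,13] -> hit [4,16/3], descend [8, 10]
    N8 x:[2,5] y:[4,6] z:[5,13] -> hit [5,5] leaf, test {P1(miss), P7(miss)}
    N10 x:[-7/3,16/3] y:[7,37/3] z:[-2,11] -> miss, prune
  N6 x:[-20/3,0] y:[6,37/3] z:[-20,1] -> miss, prune
  N11 x:[0,6] y:[8/3,38/3] z:[-14,-2] -> miss, prune

7 AABB tests over nodes [0, 2, 3, 8, 10, 6, 11]; 1 leaf entered; closest miss.

== RESULT ==
7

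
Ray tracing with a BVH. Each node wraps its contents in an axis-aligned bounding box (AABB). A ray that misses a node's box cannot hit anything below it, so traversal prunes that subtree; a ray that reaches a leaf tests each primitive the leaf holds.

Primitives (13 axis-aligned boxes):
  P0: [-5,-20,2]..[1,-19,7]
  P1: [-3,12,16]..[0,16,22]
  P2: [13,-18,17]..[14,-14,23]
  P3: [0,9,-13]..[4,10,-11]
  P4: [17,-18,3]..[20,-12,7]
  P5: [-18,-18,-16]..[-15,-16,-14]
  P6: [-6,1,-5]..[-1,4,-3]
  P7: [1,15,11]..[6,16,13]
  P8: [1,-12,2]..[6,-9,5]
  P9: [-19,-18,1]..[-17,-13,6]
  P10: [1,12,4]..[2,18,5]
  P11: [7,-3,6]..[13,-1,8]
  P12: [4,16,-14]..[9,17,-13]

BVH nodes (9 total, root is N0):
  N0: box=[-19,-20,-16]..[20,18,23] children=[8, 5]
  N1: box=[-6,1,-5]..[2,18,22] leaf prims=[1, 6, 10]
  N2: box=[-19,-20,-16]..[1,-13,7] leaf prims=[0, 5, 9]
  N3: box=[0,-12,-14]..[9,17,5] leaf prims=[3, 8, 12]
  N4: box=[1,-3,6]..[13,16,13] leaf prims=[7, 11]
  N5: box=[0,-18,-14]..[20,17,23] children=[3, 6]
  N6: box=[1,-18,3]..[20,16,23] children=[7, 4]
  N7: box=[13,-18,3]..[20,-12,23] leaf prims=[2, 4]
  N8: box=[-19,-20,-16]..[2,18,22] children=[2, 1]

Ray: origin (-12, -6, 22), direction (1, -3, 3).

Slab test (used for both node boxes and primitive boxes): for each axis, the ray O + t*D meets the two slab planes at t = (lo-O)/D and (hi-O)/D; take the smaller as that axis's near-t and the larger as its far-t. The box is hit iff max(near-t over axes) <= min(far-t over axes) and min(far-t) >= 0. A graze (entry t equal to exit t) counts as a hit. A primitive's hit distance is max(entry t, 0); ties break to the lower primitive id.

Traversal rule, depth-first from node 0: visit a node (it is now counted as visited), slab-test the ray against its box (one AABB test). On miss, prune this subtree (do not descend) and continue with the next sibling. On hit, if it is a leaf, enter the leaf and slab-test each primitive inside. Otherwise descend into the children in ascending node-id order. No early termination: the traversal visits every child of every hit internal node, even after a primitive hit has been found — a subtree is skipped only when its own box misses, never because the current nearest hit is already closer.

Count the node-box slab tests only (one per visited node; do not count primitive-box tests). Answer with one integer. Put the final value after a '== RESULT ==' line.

Trace the traversal:
N0 x:[-7,32] y:[-8,14/3] z:[-38/3,1/3] -> hit [-7,1/3], descend [5, 8]
  N5 x:[12,32] y:[-23/3,4] z:[-12,1/3] -> miss, prune
  N8 x:[-7,14] y:[-8,14/3] z:[-38/3,0] -> hit [-7,0], descend [1, 2]
    N1 x:[6,14] y:[-8,-7/3] z:[-9,0] -> miss, prune
    N2 x:[-7,13] y:[7/3,14/3] z:[-38/3,-5] -> miss, prune

order=[0, 5, 8, 1, 2]  |boxes|=5  |leaves|=0  hit=miss

== RESULT ==
5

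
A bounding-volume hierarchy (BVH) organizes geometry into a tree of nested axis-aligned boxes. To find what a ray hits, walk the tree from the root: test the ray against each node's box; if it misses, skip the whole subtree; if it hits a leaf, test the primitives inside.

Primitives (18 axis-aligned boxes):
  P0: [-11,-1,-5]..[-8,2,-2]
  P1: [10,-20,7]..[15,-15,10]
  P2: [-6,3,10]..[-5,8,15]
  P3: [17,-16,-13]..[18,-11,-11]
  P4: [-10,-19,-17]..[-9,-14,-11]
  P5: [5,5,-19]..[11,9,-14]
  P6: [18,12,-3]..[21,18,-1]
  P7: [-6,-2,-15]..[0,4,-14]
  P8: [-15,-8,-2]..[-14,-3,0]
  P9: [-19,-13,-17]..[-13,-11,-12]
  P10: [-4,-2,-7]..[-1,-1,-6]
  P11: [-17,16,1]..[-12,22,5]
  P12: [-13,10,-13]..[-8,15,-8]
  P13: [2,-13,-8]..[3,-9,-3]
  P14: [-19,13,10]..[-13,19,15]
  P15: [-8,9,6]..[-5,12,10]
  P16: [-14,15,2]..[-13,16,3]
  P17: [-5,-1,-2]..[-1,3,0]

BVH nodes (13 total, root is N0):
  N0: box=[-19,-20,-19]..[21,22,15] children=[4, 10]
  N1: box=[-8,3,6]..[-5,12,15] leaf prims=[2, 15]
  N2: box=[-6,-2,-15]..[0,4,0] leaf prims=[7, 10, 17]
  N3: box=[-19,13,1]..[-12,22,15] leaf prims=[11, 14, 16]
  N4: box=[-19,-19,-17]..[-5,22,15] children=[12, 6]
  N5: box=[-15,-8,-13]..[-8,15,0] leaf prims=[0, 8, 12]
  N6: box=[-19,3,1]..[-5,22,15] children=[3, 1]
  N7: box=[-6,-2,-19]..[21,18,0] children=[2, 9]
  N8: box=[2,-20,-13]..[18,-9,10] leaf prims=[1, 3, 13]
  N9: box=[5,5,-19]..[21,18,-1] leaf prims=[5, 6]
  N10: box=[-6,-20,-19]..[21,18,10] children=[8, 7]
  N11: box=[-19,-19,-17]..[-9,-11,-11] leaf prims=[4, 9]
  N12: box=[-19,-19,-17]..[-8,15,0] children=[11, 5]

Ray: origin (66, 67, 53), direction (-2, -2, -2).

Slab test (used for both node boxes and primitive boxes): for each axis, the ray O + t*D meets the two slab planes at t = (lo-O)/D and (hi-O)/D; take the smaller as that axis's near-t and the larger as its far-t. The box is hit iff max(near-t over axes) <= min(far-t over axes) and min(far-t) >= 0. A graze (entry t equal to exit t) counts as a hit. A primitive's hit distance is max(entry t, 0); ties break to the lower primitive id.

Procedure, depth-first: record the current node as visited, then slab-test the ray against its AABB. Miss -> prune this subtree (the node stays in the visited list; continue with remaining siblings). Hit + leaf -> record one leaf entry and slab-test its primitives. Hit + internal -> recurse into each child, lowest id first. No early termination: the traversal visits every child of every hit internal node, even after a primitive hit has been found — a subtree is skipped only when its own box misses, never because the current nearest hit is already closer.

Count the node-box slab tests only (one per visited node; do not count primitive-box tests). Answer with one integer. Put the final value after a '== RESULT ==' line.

Traverse from the root:
N0 x:[45/2,85/2] y:[45/2,87/2] z:[19,36] -> hit [45/2,36], descend [4, 10]
  N4 x:[71/2,85/2] y:[45/2,43] z:[19,35] -> miss, prune
  N10 x:[45/2,36] y:[49/2,87/2] z:[43/2,36] -> hit [49/2,36], descend [7, 8]
    N7 x:[45/2,36] y:[49/2,69/2] z:[53/2,36] -> hit [53/2,69/2], descend [2, 9]
      N2 x:[33,36] y:[63/2,69/2] z:[53/2,34] -> hit [33,34] leaf, test {P7@t=67/2, P10(miss), P17(miss)}
      N9 x:[45/2,61/2] y:[49/2,31] z:[27,36] -> hit [27,61/2] leaf, test {P5(miss), P6(miss)}
    N8 x:[24,32] y:[38,87/2] z:[43/2,33] -> miss, prune

7 AABB tests over nodes [0, 4, 10, 7, 2, 9, 8]; 2 leaves entered; closest P7.

== RESULT ==
7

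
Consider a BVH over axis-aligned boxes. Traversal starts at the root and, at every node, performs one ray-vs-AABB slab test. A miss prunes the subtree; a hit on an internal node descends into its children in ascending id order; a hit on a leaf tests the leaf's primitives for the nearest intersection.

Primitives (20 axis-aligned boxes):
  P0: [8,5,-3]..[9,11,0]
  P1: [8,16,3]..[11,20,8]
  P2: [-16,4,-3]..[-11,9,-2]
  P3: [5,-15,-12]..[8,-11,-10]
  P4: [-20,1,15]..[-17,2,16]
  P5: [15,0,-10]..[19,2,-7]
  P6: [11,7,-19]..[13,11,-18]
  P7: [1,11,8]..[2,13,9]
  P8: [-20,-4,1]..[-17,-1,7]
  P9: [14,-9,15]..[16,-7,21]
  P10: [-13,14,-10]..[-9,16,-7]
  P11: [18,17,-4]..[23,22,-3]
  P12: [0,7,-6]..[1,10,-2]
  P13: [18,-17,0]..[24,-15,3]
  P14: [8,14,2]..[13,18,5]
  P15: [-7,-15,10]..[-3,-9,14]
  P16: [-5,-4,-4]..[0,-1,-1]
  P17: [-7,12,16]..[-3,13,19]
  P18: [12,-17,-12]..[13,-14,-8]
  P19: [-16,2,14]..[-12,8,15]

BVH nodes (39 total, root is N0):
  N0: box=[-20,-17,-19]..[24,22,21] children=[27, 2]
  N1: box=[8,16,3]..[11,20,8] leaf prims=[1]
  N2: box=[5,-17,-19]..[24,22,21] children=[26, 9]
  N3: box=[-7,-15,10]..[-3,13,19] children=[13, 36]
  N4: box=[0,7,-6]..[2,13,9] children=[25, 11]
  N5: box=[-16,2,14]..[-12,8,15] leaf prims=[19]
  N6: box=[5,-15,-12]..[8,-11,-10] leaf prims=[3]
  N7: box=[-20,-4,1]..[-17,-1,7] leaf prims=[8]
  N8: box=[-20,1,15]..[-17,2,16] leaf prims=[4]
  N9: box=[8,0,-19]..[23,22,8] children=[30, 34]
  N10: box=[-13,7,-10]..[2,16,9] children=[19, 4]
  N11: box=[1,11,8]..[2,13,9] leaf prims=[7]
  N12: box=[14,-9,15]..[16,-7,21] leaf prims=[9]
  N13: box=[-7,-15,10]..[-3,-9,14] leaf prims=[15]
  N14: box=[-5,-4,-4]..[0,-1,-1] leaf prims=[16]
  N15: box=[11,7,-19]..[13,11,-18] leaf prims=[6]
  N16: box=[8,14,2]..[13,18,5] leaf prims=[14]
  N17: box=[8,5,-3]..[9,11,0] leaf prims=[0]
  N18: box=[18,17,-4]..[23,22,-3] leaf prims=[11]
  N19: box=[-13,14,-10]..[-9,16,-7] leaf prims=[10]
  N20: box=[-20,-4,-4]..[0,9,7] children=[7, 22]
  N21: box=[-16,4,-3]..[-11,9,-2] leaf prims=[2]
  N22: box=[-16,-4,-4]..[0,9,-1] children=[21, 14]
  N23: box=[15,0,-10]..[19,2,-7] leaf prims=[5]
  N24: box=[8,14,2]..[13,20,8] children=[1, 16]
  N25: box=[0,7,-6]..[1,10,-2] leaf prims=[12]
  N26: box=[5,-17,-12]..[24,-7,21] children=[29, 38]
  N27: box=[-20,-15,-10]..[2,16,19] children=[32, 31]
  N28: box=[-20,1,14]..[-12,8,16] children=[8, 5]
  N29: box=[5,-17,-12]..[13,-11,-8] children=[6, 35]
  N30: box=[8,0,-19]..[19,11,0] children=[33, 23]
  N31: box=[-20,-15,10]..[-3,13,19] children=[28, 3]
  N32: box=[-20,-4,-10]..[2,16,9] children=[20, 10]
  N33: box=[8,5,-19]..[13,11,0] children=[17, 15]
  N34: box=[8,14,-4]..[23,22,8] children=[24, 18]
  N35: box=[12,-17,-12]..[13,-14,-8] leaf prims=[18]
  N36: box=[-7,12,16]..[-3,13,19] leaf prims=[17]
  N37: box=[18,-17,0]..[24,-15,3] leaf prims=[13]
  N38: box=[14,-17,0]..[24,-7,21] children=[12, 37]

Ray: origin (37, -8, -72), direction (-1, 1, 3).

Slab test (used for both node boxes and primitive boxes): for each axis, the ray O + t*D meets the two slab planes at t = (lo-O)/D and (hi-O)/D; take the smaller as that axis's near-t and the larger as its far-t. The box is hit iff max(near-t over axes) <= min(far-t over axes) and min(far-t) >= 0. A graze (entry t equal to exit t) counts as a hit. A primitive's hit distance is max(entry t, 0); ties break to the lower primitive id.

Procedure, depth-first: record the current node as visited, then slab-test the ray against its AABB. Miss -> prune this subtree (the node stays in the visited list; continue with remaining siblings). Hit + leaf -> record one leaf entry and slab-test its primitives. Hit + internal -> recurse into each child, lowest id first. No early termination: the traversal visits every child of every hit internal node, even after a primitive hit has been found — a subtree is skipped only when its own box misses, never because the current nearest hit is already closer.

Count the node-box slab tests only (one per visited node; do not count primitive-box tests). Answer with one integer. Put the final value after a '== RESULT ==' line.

Walk:
N0 x:[13,57] y:[-9,30] z:[53/3,31] -> hit [53/3,30], descend [2, 27]
  N2 x:[13,32] y:[-9,30] z:[53/3,31] -> hit [53/3,30], descend [9, 26]
    N9 x:[14,29] y:[8,30] z:[53/3,80/3] -> hit [53/3,80/3], descend [30, 34]
      N30 x:[18,29] y:[8,19] z:[53/3,24] -> hit [18,19], descend [23, 33]
        N23 x:[18,22] y:[8,10] z:[62/3,65/3] -> miss, prune
        N33 x:[24,29] y:[13,19] z:[53/3,24] -> miss, prune
      N34 x:[14,29] y:[22,30] z:[68/3,80/3] -> hit [68/3,80/3], descend [18, 24]
        N18 x:[14,19] y:[25,30] z:[68/3,23] -> miss, prune
        N24 x:[24,29] y:[22,28] z:[74/3,80/3] -> hit [74/3,80/3], descend [1, 16]
          N1 x:[26,29] y:[24,28] z:[25,80/3] -> hit [26,80/3] leaf, test {P1@t=26}
          N16 x:[24,29] y:[22,26] z:[74/3,77/3] -> hit [74/3,77/3] leaf, test {P14@t=74/3}
    N26 x:[13,32] y:[-9,1] z:[20,31] -> miss, prune
  N27 x:[35,57] y:[-7,24] z:[62/3,91/3] -> miss, prune

order=[0, 2, 9, 30, 23, 33, 34, 18, 24, 1, 16, 26, 27]  |boxes|=13  |leaves|=2  hit=P14

== RESULT ==
13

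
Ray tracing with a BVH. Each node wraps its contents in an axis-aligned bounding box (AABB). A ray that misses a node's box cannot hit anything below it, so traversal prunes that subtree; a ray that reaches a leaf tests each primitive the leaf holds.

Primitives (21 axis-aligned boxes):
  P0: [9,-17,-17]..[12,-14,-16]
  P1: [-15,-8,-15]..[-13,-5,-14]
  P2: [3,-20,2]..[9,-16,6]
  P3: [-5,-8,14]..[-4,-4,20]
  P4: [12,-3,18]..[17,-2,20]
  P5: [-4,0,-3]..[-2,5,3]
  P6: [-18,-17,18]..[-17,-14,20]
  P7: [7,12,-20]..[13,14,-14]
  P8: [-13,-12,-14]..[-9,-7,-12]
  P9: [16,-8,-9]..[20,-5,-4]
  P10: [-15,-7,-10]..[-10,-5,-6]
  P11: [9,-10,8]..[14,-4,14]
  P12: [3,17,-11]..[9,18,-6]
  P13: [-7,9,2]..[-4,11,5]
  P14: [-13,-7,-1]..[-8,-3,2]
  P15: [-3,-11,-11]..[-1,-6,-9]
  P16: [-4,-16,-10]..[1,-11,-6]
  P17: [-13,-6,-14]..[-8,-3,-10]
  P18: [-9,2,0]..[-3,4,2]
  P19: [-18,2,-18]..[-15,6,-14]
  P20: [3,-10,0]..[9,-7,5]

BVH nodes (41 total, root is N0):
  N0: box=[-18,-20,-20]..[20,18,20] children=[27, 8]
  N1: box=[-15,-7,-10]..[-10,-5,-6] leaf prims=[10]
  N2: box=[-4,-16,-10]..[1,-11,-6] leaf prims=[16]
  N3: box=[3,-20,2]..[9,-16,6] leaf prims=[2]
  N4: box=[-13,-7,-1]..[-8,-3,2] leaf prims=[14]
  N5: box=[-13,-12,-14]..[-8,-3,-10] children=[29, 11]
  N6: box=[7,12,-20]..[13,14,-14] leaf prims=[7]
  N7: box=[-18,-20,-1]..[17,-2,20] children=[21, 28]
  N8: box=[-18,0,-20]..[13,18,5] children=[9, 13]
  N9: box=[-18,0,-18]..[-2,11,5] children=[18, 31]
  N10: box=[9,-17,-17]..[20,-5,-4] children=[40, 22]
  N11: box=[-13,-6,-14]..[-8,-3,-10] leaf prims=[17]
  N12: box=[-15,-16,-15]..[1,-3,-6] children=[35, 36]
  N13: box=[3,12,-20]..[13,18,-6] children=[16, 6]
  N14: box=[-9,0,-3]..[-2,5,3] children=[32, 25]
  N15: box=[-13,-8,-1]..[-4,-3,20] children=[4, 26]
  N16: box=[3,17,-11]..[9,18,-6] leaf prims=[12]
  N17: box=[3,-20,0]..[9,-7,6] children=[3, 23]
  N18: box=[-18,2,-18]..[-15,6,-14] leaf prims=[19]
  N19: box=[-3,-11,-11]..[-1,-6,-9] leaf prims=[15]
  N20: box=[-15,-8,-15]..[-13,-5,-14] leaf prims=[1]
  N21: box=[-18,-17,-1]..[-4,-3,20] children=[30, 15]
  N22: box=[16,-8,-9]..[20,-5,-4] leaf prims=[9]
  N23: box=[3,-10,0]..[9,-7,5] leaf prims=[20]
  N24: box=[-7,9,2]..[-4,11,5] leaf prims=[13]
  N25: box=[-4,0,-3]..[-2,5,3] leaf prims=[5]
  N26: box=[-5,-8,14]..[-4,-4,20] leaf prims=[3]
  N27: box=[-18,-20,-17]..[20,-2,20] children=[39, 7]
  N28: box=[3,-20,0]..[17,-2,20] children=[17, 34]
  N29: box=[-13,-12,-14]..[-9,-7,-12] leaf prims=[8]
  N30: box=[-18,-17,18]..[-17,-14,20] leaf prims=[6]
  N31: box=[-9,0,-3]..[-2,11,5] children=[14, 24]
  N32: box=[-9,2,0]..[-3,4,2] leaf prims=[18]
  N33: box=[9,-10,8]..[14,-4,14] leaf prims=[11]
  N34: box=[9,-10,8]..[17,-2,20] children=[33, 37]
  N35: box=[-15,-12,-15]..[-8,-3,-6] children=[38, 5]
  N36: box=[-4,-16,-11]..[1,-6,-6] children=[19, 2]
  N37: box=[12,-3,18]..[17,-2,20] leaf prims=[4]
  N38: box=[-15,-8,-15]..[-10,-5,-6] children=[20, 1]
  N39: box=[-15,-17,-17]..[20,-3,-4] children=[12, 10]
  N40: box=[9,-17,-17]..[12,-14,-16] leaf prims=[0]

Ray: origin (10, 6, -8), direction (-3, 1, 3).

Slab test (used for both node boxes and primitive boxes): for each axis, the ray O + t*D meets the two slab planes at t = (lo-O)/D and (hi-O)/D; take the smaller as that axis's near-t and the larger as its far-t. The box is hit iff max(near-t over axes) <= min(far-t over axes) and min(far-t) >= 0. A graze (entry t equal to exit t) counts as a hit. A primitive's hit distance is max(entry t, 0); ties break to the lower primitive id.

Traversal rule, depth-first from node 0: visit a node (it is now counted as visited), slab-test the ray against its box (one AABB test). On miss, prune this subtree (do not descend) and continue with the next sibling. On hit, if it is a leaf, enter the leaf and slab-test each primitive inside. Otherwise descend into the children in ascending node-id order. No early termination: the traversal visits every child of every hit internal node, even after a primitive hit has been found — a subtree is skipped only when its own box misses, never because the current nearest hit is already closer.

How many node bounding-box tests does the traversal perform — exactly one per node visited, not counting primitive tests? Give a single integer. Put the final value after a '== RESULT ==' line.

Traverse from the root:
N0 x:[-10/3,28/3] y:[-26,12] z:[-4,28/3] -> hit [-10/3,28/3], descend [8, 27]
  N8 x:[-1,28/3] y:[-6,12] z:[-4,13/3] -> hit [-1,13/3], descend [9, 13]
    N9 x:[4,28/3] y:[-6,5] z:[-10/3,13/3] -> hit [4,13/3], descend [18, 31]
      N18 x:[25/3,28/3] y:[-4,0] z:[-10/3,-2] -> miss, prune
      N31 x:[4,19/3] y:[-6,5] z:[5/3,13/3] -> hit [4,13/3], descend [14, 24]
        N14 x:[4,19/3] y:[-6,-1] z:[5/3,11/3] -> miss, prune
        N24 x:[14/3,17/3] y:[3,5] z:[10/3,13/3] -> miss, prune
    N13 x:[-1,7/3] y:[6,12] z:[-4,2/3] -> miss, prune
  N27 x:[-10/3,28/3] y:[-26,-8] z:[-3,28/3] -> miss, prune

Visited [0, 8, 9, 18, 31, 14, 24, 13, 27]. Tests: 9 box, 0 leaf. Nearest: miss.

== RESULT ==
9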